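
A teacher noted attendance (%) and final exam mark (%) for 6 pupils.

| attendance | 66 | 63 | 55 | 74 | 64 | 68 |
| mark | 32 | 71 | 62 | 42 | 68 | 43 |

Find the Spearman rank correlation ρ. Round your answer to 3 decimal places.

-0.657

Rank attendance: 4, 2, 1, 6, 3, 5
Rank mark: 1, 6, 4, 2, 5, 3
d = rank(attendance) − rank(mark): 3, -4, -3, 4, -2, 2; Σd² = 58
ρ = 1 − 6Σd² / [n(n²−1)] = 1 − 6×58 / (6×35) = 1 − 348/210 ≈ -0.657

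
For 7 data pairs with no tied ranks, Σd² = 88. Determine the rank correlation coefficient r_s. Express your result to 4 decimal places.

-0.5714

ρ = 1 − 6Σd² / [n(n²−1)] = 1 − 6×88 / (7×48)
  = 1 − 528/336 = 1 − 1.57143 ≈ -0.5714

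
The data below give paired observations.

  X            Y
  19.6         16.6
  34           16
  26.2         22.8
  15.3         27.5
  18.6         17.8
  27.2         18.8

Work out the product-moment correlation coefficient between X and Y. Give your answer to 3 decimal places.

-0.501

n = 6, ΣX = 140.9, ΣY = 119.5, ΣX² = 3546.49, ΣY² = 2477.93, ΣXY = 2729.91
nΣXY − ΣXΣY = 16379.46 − 16837.55 = -458.09
nΣX² − (ΣX)² = 21278.94 − 19852.81 = 1426.13; nΣY² − (ΣY)² = 14867.58 − 14280.25 = 587.33
r = -458.09 / √(1426.13 × 587.33) = -458.09 / 915.2098 ≈ -0.501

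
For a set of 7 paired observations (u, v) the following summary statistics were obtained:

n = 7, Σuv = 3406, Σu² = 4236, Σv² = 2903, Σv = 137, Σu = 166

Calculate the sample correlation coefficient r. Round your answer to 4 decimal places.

0.6099

r = (nΣuv − ΣuΣv) / √[(nΣu² − (Σu)²)(nΣv² − (Σv)²)]
Numerator: 7×3406 − 166×137 = 1100
Denominator: √[(29652 − 27556)(20321 − 18769)] = √[2096 × 1552] = 1803.6053
r = 1100 / 1803.6053 ≈ 0.6099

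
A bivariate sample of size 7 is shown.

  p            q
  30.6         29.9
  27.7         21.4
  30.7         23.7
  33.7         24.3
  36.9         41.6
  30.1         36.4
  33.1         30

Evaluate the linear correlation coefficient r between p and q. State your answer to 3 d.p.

0.609

n = 7, Σp = 222.8, Σq = 207.3, Σp² = 7145.06, Σq² = 6459.67, Σpq = 6677.9
nΣpq − ΣpΣq = 46745.3 − 46186.44 = 558.86
nΣp² − (Σp)² = 50015.42 − 49639.84 = 375.58; nΣq² − (Σq)² = 45217.69 − 42973.29 = 2244.4
r = 558.86 / √(375.58 × 2244.4) = 558.86 / 918.1240 ≈ 0.609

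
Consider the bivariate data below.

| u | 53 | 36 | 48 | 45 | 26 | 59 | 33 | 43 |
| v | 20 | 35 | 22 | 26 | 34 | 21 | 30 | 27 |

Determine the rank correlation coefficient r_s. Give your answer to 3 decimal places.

Rank u: 7, 3, 6, 5, 1, 8, 2, 4
Rank v: 1, 8, 3, 4, 7, 2, 6, 5
d = rank(u) − rank(v): 6, -5, 3, 1, -6, 6, -4, -1; Σd² = 160
ρ = 1 − 6Σd² / [n(n²−1)] = 1 − 6×160 / (8×63) = 1 − 960/504 ≈ -0.905

-0.905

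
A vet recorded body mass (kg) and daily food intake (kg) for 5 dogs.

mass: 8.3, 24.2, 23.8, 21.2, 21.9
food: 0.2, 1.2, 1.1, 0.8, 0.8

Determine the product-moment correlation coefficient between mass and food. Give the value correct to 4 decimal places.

0.9580

n = 5, Σx = 99.4, Σy = 4.1, Σx² = 2150.02, Σy² = 3.97, Σxy = 91.36
nΣxy − ΣxΣy = 456.8 − 407.54 = 49.26
nΣx² − (Σx)² = 10750.1 − 9880.36 = 869.74; nΣy² − (Σy)² = 19.85 − 16.81 = 3.04
r = 49.26 / √(869.74 × 3.04) = 49.26 / 51.4199 ≈ 0.9580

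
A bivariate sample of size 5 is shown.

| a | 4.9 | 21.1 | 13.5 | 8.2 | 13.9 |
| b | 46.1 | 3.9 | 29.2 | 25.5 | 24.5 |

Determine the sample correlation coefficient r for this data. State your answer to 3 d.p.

-0.913

n = 5, Σa = 61.6, Σb = 129.2, Σa² = 911.92, Σb² = 4243.56, Σab = 1252.03
nΣab − ΣaΣb = 6260.15 − 7958.72 = -1698.57
nΣa² − (Σa)² = 4559.6 − 3794.56 = 765.04; nΣb² − (Σb)² = 21217.8 − 16692.64 = 4525.16
r = -1698.57 / √(765.04 × 4525.16) = -1698.57 / 1860.6258 ≈ -0.913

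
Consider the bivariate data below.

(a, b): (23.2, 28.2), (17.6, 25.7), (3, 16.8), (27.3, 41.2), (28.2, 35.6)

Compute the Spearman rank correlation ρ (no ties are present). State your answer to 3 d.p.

0.900

Rank a: 3, 2, 1, 4, 5
Rank b: 3, 2, 1, 5, 4
d = rank(a) − rank(b): 0, 0, 0, -1, 1; Σd² = 2
ρ = 1 − 6Σd² / [n(n²−1)] = 1 − 6×2 / (5×24) = 1 − 12/120 ≈ 0.900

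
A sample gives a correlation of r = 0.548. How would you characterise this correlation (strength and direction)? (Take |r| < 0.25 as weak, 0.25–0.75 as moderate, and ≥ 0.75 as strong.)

moderate positive

r = 0.548 > 0 so the relationship is positive.
|r| = 0.548, which falls in the moderate range.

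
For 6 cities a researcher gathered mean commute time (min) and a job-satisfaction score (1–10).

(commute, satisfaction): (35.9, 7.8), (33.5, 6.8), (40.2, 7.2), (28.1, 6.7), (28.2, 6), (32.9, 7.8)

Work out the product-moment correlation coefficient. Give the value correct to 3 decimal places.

n = 6, Σx = 198.8, Σy = 42.3, Σx² = 6694.36, Σy² = 300.65, Σxy = 1411.35
nΣxy − ΣxΣy = 8468.1 − 8409.24 = 58.86
nΣx² − (Σx)² = 40166.16 − 39521.44 = 644.72; nΣy² − (Σy)² = 1803.9 − 1789.29 = 14.61
r = 58.86 / √(644.72 × 14.61) = 58.86 / 97.0534 ≈ 0.606

0.606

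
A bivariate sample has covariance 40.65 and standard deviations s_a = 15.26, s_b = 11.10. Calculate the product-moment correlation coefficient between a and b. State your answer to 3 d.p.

0.240

r = Cov(a,b) / (s_a · s_b) = 40.65 / (15.26 × 11.10)
  = 40.65 / 169.3860 ≈ 0.240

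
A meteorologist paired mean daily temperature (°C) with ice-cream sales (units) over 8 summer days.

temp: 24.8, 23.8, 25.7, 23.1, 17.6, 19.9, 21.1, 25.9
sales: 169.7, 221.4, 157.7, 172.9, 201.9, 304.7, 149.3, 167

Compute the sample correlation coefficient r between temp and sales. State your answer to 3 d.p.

n = 8, Σx = 181.9, Σy = 1544.6, Σx² = 4197.37, Σy² = 316364.94, Σxy = 34617.26
nΣxy − ΣxΣy = 276938.08 − 280962.74 = -4024.66
nΣx² − (Σx)² = 33578.96 − 33087.61 = 491.35; nΣy² − (Σy)² = 2530919.52 − 2385789.16 = 145130.36
r = -4024.66 / √(491.35 × 145130.36) = -4024.66 / 8444.5132 ≈ -0.477

-0.477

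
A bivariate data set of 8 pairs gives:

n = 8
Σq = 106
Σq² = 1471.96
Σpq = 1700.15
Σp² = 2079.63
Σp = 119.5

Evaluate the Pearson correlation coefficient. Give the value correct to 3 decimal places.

r = (nΣpq − ΣpΣq) / √[(nΣp² − (Σp)²)(nΣq² − (Σq)²)]
Numerator: 8×1700.15 − 119.5×106 = 934.2
Denominator: √[(16637.04 − 14280.25)(11775.68 − 11236)] = √[2356.79 × 539.68] = 1127.7910
r = 934.2 / 1127.7910 ≈ 0.828

0.828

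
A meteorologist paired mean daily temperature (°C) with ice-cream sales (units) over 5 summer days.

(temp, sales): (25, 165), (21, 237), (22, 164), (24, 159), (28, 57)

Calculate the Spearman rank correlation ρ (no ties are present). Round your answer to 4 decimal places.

Rank temp: 4, 1, 2, 3, 5
Rank sales: 4, 5, 3, 2, 1
d = rank(temp) − rank(sales): 0, -4, -1, 1, 4; Σd² = 34
ρ = 1 − 6Σd² / [n(n²−1)] = 1 − 6×34 / (5×24) = 1 − 204/120 ≈ -0.7000

-0.7000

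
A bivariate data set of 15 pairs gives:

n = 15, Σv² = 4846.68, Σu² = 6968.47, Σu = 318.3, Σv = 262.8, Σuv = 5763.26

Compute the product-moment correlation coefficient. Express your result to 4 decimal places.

r = (nΣuv − ΣuΣv) / √[(nΣu² − (Σu)²)(nΣv² − (Σv)²)]
Numerator: 15×5763.26 − 318.3×262.8 = 2799.66
Denominator: √[(104527.05 − 101314.89)(72700.2 − 69063.84)] = √[3212.16 × 3636.36] = 3417.6849
r = 2799.66 / 3417.6849 ≈ 0.8192

0.8192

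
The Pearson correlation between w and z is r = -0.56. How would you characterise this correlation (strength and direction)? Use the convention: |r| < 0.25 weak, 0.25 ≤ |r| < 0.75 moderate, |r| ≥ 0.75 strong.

moderate negative

r = -0.56 < 0 so the relationship is negative.
|r| = 0.56, which falls in the moderate range.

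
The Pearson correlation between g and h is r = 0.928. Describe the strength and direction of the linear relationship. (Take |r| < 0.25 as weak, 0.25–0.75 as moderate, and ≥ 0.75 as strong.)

strong positive

r = 0.928 > 0 so the relationship is positive.
|r| = 0.928, which falls in the strong range.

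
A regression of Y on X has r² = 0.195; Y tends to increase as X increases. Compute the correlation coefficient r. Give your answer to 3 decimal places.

0.442

|r| = √0.195 = 0.442
The association is positive, so r = 0.442.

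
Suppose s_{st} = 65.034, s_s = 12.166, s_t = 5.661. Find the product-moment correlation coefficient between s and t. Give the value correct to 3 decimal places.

r = Cov(s,t) / (s_s · s_t) = 65.034 / (12.166 × 5.661)
  = 65.034 / 68.8717 ≈ 0.944

0.944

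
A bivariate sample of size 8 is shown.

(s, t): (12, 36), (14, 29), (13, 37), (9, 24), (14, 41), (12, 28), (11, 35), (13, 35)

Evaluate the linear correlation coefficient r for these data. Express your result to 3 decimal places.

n = 8, Σs = 98, Σt = 265, Σs² = 1220, Σt² = 8997, Σst = 3285
nΣst − ΣsΣt = 26280 − 25970 = 310
nΣs² − (Σs)² = 9760 − 9604 = 156; nΣt² − (Σt)² = 71976 − 70225 = 1751
r = 310 / √(156 × 1751) = 310 / 522.6433 ≈ 0.593

0.593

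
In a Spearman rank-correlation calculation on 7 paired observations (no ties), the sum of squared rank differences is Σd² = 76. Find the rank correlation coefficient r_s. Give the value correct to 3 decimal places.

ρ = 1 − 6Σd² / [n(n²−1)] = 1 − 6×76 / (7×48)
  = 1 − 456/336 = 1 − 1.3571 ≈ -0.357

-0.357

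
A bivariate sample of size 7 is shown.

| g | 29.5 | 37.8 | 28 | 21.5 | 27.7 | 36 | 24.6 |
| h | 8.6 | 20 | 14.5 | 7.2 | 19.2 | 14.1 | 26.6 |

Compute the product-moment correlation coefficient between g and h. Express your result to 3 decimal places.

n = 7, Σg = 205.1, Σh = 110.2, Σg² = 6213.79, Σh² = 2011.06, Σgh = 3264.3
nΣgh − ΣgΣh = 22850.1 − 22602.02 = 248.08
nΣg² − (Σg)² = 43496.53 − 42066.01 = 1430.52; nΣh² − (Σh)² = 14077.42 − 12144.04 = 1933.38
r = 248.08 / √(1430.52 × 1933.38) = 248.08 / 1663.0510 ≈ 0.149

0.149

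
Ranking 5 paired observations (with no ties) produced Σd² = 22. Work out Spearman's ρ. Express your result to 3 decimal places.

ρ = 1 − 6Σd² / [n(n²−1)] = 1 − 6×22 / (5×24)
  = 1 − 132/120 = 1 − 1.1000 ≈ -0.100

-0.100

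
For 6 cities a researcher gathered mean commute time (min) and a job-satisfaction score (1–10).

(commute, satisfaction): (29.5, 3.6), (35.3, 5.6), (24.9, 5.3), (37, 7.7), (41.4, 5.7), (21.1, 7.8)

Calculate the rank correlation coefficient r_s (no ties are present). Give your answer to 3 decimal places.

Rank commute: 3, 4, 2, 5, 6, 1
Rank satisfaction: 1, 3, 2, 5, 4, 6
d = rank(commute) − rank(satisfaction): 2, 1, 0, 0, 2, -5; Σd² = 34
ρ = 1 − 6Σd² / [n(n²−1)] = 1 − 6×34 / (6×35) = 1 − 204/210 ≈ 0.029

0.029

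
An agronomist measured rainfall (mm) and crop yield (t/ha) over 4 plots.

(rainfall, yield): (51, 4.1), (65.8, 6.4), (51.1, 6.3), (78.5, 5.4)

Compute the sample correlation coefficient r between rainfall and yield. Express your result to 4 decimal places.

n = 4, Σx = 246.4, Σy = 22.2, Σx² = 15704.1, Σy² = 126.62, Σxy = 1376.05
nΣxy − ΣxΣy = 5504.2 − 5470.08 = 34.12
nΣx² − (Σx)² = 62816.4 − 60712.96 = 2103.44; nΣy² − (Σy)² = 506.48 − 492.84 = 13.64
r = 34.12 / √(2103.44 × 13.64) = 34.12 / 169.3839 ≈ 0.2014

0.2014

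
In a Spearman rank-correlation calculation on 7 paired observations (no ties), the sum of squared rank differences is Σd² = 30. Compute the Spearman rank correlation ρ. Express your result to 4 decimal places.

ρ = 1 − 6Σd² / [n(n²−1)] = 1 − 6×30 / (7×48)
  = 1 − 180/336 = 1 − 0.53571 ≈ 0.4643

0.4643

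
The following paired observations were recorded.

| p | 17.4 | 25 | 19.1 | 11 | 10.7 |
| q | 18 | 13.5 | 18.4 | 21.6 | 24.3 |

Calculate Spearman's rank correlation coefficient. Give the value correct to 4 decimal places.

-0.9000

Rank p: 3, 5, 4, 2, 1
Rank q: 2, 1, 3, 4, 5
d = rank(p) − rank(q): 1, 4, 1, -2, -4; Σd² = 38
ρ = 1 − 6Σd² / [n(n²−1)] = 1 − 6×38 / (5×24) = 1 − 228/120 ≈ -0.9000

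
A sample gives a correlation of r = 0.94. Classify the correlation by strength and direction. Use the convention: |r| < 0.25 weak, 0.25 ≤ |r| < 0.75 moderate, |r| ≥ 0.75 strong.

strong positive

r = 0.94 > 0 so the relationship is positive.
|r| = 0.94, which falls in the strong range.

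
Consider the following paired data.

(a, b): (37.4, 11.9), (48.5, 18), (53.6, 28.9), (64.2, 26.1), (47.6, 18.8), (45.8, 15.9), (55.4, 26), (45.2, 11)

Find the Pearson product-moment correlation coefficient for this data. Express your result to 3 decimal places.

n = 8, Σa = 397.7, Σb = 156.6, Σa² = 20221.21, Σb² = 3385.28, Σab = 8103.42
nΣab − ΣaΣb = 64827.36 − 62279.82 = 2547.54
nΣa² − (Σa)² = 161769.68 − 158165.29 = 3604.39; nΣb² − (Σb)² = 27082.24 − 24523.56 = 2558.68
r = 2547.54 / √(3604.39 × 2558.68) = 2547.54 / 3036.8537 ≈ 0.839

0.839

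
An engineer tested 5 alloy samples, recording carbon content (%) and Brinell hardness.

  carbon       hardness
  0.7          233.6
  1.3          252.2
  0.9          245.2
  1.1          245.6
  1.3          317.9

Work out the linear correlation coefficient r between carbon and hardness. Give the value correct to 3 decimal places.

0.664

n = 5, Σx = 5.3, Σy = 1294.5, Σx² = 5.89, Σy² = 339676.61, Σxy = 1395.49
nΣxy − ΣxΣy = 6977.45 − 6860.85 = 116.6
nΣx² − (Σx)² = 29.45 − 28.09 = 1.36; nΣy² − (Σy)² = 1698383.05 − 1675730.25 = 22652.8
r = 116.6 / √(1.36 × 22652.8) = 116.6 / 175.5215 ≈ 0.664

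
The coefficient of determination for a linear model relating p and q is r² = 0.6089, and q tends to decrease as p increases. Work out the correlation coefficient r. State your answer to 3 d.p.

-0.780

|r| = √0.6089 = 0.780
The association is negative, so r = −0.780.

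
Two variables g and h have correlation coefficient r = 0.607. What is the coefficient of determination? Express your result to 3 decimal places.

r² = (0.607)² = 0.368

0.368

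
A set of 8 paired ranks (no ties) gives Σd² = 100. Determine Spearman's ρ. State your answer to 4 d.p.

ρ = 1 − 6Σd² / [n(n²−1)] = 1 − 6×100 / (8×63)
  = 1 − 600/504 = 1 − 1.19048 ≈ -0.1905

-0.1905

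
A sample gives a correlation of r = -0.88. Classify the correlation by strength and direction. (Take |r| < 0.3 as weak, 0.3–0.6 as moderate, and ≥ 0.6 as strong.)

r = -0.88 < 0 so the relationship is negative.
|r| = 0.88, which falls in the strong range.

strong negative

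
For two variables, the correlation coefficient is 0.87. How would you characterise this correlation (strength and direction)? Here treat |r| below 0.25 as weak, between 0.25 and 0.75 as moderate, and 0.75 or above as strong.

strong positive

r = 0.87 > 0 so the relationship is positive.
|r| = 0.87, which falls in the strong range.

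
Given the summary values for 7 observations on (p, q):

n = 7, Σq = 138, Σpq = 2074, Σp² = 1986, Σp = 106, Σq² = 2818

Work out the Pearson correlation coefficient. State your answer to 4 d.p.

-0.0816

r = (nΣpq − ΣpΣq) / √[(nΣp² − (Σp)²)(nΣq² − (Σq)²)]
Numerator: 7×2074 − 106×138 = -110
Denominator: √[(13902 − 11236)(19726 − 19044)] = √[2666 × 682] = 1348.4109
r = -110 / 1348.4109 ≈ -0.0816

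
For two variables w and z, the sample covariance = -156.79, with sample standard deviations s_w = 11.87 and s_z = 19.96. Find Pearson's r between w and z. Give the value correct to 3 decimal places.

r = Cov(w,z) / (s_w · s_z) = -156.79 / (11.87 × 19.96)
  = -156.79 / 236.9252 ≈ -0.662

-0.662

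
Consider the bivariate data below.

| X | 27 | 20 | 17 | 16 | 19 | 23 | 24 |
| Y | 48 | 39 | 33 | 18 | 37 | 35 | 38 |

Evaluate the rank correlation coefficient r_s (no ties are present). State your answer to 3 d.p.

Rank X: 7, 4, 2, 1, 3, 5, 6
Rank Y: 7, 6, 2, 1, 4, 3, 5
d = rank(X) − rank(Y): 0, -2, 0, 0, -1, 2, 1; Σd² = 10
ρ = 1 − 6Σd² / [n(n²−1)] = 1 − 6×10 / (7×48) = 1 − 60/336 ≈ 0.821

0.821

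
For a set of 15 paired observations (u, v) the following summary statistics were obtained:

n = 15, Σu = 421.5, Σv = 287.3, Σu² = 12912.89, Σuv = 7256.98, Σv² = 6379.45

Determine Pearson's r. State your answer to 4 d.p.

-0.8432

r = (nΣuv − ΣuΣv) / √[(nΣu² − (Σu)²)(nΣv² − (Σv)²)]
Numerator: 15×7256.98 − 421.5×287.3 = -12242.25
Denominator: √[(193693.35 − 177662.25)(95691.75 − 82541.29)] = √[16031.1 × 13150.46] = 14519.5158
r = -12242.25 / 14519.5158 ≈ -0.8432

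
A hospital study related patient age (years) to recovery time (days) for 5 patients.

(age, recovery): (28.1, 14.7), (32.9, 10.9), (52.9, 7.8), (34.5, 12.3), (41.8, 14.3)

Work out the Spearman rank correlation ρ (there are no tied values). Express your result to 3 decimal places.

Rank age: 1, 2, 5, 3, 4
Rank recovery: 5, 2, 1, 3, 4
d = rank(age) − rank(recovery): -4, 0, 4, 0, 0; Σd² = 32
ρ = 1 − 6Σd² / [n(n²−1)] = 1 − 6×32 / (5×24) = 1 − 192/120 ≈ -0.600

-0.600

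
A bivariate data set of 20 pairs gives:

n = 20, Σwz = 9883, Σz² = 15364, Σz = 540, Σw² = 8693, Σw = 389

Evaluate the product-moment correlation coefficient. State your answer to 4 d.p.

-0.6596

r = (nΣwz − ΣwΣz) / √[(nΣw² − (Σw)²)(nΣz² − (Σz)²)]
Numerator: 20×9883 − 389×540 = -12400
Denominator: √[(173860 − 151321)(307280 − 291600)] = √[22539 × 15680] = 18799.2425
r = -12400 / 18799.2425 ≈ -0.6596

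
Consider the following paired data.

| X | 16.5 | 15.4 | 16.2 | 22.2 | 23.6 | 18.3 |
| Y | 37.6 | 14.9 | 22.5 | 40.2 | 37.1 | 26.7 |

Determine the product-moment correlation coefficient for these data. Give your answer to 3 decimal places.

n = 6, ΣX = 112.2, ΣY = 179, ΣX² = 2156.54, ΣY² = 5847.36, ΣXY = 3470.97
nΣXY − ΣXΣY = 20825.82 − 20083.8 = 742.02
nΣX² − (ΣX)² = 12939.24 − 12588.84 = 350.4; nΣY² − (ΣY)² = 35084.16 − 32041 = 3043.16
r = 742.02 / √(350.4 × 3043.16) = 742.02 / 1032.6293 ≈ 0.719

0.719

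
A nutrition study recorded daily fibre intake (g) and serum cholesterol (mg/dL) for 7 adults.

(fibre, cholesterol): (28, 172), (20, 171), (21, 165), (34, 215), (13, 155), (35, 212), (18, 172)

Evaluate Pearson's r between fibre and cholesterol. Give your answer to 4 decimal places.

n = 7, Σx = 169, Σy = 1262, Σx² = 4499, Σy² = 230828, Σxy = 31542
nΣxy − ΣxΣy = 220794 − 213278 = 7516
nΣx² − (Σx)² = 31493 − 28561 = 2932; nΣy² − (Σy)² = 1615796 − 1592644 = 23152
r = 7516 / √(2932 × 23152) = 7516 / 8239.0330 ≈ 0.9122

0.9122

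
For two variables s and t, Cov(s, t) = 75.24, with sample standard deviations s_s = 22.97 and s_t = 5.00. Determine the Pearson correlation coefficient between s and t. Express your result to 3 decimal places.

0.655

r = Cov(s,t) / (s_s · s_t) = 75.24 / (22.97 × 5.00)
  = 75.24 / 114.8500 ≈ 0.655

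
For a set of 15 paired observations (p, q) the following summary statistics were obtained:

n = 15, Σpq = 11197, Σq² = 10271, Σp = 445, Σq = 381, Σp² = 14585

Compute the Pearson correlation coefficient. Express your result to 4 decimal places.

r = (nΣpq − ΣpΣq) / √[(nΣp² − (Σp)²)(nΣq² − (Σq)²)]
Numerator: 15×11197 − 445×381 = -1590
Denominator: √[(218775 − 198025)(154065 − 145161)] = √[20750 × 8904] = 13592.5715
r = -1590 / 13592.5715 ≈ -0.1170

-0.1170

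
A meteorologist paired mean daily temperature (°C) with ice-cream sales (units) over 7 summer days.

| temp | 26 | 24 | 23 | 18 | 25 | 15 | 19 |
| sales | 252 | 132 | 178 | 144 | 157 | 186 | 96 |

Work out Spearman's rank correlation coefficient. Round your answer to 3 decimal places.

0.214

Rank temp: 7, 5, 4, 2, 6, 1, 3
Rank sales: 7, 2, 5, 3, 4, 6, 1
d = rank(temp) − rank(sales): 0, 3, -1, -1, 2, -5, 2; Σd² = 44
ρ = 1 − 6Σd² / [n(n²−1)] = 1 − 6×44 / (7×48) = 1 − 264/336 ≈ 0.214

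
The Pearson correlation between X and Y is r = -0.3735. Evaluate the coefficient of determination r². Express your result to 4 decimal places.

r² = (-0.3735)² = 0.1395

0.1395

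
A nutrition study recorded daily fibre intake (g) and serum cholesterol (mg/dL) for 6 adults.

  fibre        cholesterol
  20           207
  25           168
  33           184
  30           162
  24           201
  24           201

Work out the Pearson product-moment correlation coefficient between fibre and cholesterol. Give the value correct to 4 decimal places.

-0.6271

n = 6, Σx = 156, Σy = 1123, Σx² = 4166, Σy² = 211975, Σxy = 28920
nΣxy − ΣxΣy = 173520 − 175188 = -1668
nΣx² − (Σx)² = 24996 − 24336 = 660; nΣy² − (Σy)² = 1271850 − 1261129 = 10721
r = -1668 / √(660 × 10721) = -1668 / 2660.0489 ≈ -0.6271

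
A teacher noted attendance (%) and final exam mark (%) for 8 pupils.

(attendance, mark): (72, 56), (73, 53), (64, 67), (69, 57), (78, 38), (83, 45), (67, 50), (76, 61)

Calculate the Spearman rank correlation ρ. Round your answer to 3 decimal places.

-0.595

Rank attendance: 4, 5, 1, 3, 7, 8, 2, 6
Rank mark: 5, 4, 8, 6, 1, 2, 3, 7
d = rank(attendance) − rank(mark): -1, 1, -7, -3, 6, 6, -1, -1; Σd² = 134
ρ = 1 − 6Σd² / [n(n²−1)] = 1 − 6×134 / (8×63) = 1 − 804/504 ≈ -0.595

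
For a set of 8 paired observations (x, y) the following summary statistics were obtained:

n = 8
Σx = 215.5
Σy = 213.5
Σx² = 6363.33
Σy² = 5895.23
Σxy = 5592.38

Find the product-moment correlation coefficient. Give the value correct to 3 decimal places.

r = (nΣxy − ΣxΣy) / √[(nΣx² − (Σx)²)(nΣy² − (Σy)²)]
Numerator: 8×5592.38 − 215.5×213.5 = -1270.21
Denominator: √[(50906.64 − 46440.25)(47161.84 − 45582.25)] = √[4466.39 × 1579.59] = 2656.1372
r = -1270.21 / 2656.1372 ≈ -0.478

-0.478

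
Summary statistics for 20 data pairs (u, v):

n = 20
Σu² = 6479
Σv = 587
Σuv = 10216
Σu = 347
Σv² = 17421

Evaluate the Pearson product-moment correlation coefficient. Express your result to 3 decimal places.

0.106

r = (nΣuv − ΣuΣv) / √[(nΣu² − (Σu)²)(nΣv² − (Σv)²)]
Numerator: 20×10216 − 347×587 = 631
Denominator: √[(129580 − 120409)(348420 − 344569)] = √[9171 × 3851] = 5942.8546
r = 631 / 5942.8546 ≈ 0.106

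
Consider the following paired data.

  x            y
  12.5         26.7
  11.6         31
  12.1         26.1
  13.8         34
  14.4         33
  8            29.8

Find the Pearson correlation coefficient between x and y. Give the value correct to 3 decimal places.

n = 6, Σx = 72.4, Σy = 180.6, Σx² = 899.02, Σy² = 5488.14, Σxy = 2191.96
nΣxy − ΣxΣy = 13151.76 − 13075.44 = 76.32
nΣx² − (Σx)² = 5394.12 − 5241.76 = 152.36; nΣy² − (Σy)² = 32928.84 − 32616.36 = 312.48
r = 76.32 / √(152.36 × 312.48) = 76.32 / 218.1959 ≈ 0.350

0.350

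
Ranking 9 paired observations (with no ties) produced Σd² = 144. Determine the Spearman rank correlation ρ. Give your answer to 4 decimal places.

ρ = 1 − 6Σd² / [n(n²−1)] = 1 − 6×144 / (9×80)
  = 1 − 864/720 = 1 − 1.20000 ≈ -0.2000

-0.2000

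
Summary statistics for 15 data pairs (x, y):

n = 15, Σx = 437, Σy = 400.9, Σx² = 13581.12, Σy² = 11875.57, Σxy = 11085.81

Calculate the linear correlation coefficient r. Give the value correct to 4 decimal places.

-0.5978

r = (nΣxy − ΣxΣy) / √[(nΣx² − (Σx)²)(nΣy² − (Σy)²)]
Numerator: 15×11085.81 − 437×400.9 = -8906.15
Denominator: √[(203716.8 − 190969)(178133.55 − 160720.81)] = √[12747.8 × 17412.74] = 14898.7962
r = -8906.15 / 14898.7962 ≈ -0.5978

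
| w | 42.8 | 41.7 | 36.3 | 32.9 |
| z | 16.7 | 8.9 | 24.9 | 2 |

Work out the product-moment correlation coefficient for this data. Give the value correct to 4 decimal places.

0.2773

n = 4, Σw = 153.7, Σz = 52.5, Σw² = 5970.83, Σz² = 982.11, Σwz = 2055.56
nΣwz − ΣwΣz = 8222.24 − 8069.25 = 152.99
nΣw² − (Σw)² = 23883.32 − 23623.69 = 259.63; nΣz² − (Σz)² = 3928.44 − 2756.25 = 1172.19
r = 152.99 / √(259.63 × 1172.19) = 152.99 / 551.6663 ≈ 0.2773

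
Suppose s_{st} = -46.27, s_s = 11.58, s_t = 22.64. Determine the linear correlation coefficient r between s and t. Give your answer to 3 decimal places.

-0.176

r = Cov(s,t) / (s_s · s_t) = -46.27 / (11.58 × 22.64)
  = -46.27 / 262.1712 ≈ -0.176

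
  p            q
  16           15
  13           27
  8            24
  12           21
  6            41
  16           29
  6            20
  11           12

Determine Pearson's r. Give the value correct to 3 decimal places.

n = 8, Σp = 88, Σq = 189, Σp² = 1082, Σq² = 5037, Σpq = 1997
nΣpq − ΣpΣq = 15976 − 16632 = -656
nΣp² − (Σp)² = 8656 − 7744 = 912; nΣq² − (Σq)² = 40296 − 35721 = 4575
r = -656 / √(912 × 4575) = -656 / 2042.6453 ≈ -0.321

-0.321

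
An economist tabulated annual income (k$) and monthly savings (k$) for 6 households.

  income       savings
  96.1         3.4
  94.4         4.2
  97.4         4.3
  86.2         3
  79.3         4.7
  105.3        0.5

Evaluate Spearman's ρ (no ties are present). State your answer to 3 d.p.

-0.486

Rank income: 4, 3, 5, 2, 1, 6
Rank savings: 3, 4, 5, 2, 6, 1
d = rank(income) − rank(savings): 1, -1, 0, 0, -5, 5; Σd² = 52
ρ = 1 − 6Σd² / [n(n²−1)] = 1 − 6×52 / (6×35) = 1 − 312/210 ≈ -0.486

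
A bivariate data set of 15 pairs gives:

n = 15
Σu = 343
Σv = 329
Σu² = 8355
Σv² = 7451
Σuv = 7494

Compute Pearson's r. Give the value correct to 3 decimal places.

-0.084

r = (nΣuv − ΣuΣv) / √[(nΣu² − (Σu)²)(nΣv² − (Σv)²)]
Numerator: 15×7494 − 343×329 = -437
Denominator: √[(125325 − 117649)(111765 − 108241)] = √[7676 × 3524] = 5200.9830
r = -437 / 5200.9830 ≈ -0.084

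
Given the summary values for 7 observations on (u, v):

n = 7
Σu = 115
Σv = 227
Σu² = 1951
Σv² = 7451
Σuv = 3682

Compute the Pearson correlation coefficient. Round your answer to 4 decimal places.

r = (nΣuv − ΣuΣv) / √[(nΣu² − (Σu)²)(nΣv² − (Σv)²)]
Numerator: 7×3682 − 115×227 = -331
Denominator: √[(13657 − 13225)(52157 − 51529)] = √[432 × 628] = 520.8608
r = -331 / 520.8608 ≈ -0.6355

-0.6355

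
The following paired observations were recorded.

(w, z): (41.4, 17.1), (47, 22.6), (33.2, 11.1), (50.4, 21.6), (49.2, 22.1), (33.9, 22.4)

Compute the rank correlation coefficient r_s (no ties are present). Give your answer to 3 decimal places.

Rank w: 3, 4, 1, 6, 5, 2
Rank z: 2, 6, 1, 3, 4, 5
d = rank(w) − rank(z): 1, -2, 0, 3, 1, -3; Σd² = 24
ρ = 1 − 6Σd² / [n(n²−1)] = 1 − 6×24 / (6×35) = 1 − 144/210 ≈ 0.314

0.314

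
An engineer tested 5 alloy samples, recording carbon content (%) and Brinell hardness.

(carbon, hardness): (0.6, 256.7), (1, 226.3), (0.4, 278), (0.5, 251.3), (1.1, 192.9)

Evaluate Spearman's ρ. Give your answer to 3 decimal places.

Rank carbon: 3, 4, 1, 2, 5
Rank hardness: 4, 2, 5, 3, 1
d = rank(carbon) − rank(hardness): -1, 2, -4, -1, 4; Σd² = 38
ρ = 1 − 6Σd² / [n(n²−1)] = 1 − 6×38 / (5×24) = 1 − 228/120 ≈ -0.900

-0.900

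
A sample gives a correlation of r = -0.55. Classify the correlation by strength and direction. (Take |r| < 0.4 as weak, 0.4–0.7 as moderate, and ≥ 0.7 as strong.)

moderate negative

r = -0.55 < 0 so the relationship is negative.
|r| = 0.55, which falls in the moderate range.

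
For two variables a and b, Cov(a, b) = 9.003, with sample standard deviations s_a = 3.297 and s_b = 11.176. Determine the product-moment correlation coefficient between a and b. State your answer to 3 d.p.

r = Cov(a,b) / (s_a · s_b) = 9.003 / (3.297 × 11.176)
  = 9.003 / 36.8473 ≈ 0.244

0.244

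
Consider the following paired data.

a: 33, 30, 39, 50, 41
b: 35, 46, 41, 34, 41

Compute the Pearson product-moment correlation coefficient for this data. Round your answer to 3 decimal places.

n = 5, Σa = 193, Σb = 197, Σa² = 7691, Σb² = 7859, Σab = 7515
nΣab − ΣaΣb = 37575 − 38021 = -446
nΣa² − (Σa)² = 38455 − 37249 = 1206; nΣb² − (Σb)² = 39295 − 38809 = 486
r = -446 / √(1206 × 486) = -446 / 765.5821 ≈ -0.583

-0.583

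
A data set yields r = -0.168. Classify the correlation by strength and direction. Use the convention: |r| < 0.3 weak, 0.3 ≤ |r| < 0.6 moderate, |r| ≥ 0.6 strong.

r = -0.168 < 0 so the relationship is negative.
|r| = 0.168, which falls in the weak range.

weak negative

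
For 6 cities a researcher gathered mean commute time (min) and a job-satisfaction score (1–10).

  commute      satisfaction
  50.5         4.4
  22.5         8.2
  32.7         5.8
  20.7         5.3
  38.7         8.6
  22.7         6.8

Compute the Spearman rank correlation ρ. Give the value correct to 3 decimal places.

-0.086

Rank commute: 6, 2, 4, 1, 5, 3
Rank satisfaction: 1, 5, 3, 2, 6, 4
d = rank(commute) − rank(satisfaction): 5, -3, 1, -1, -1, -1; Σd² = 38
ρ = 1 − 6Σd² / [n(n²−1)] = 1 − 6×38 / (6×35) = 1 − 228/210 ≈ -0.086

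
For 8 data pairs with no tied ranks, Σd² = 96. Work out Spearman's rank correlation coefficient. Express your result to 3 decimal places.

ρ = 1 − 6Σd² / [n(n²−1)] = 1 − 6×96 / (8×63)
  = 1 − 576/504 = 1 − 1.1429 ≈ -0.143

-0.143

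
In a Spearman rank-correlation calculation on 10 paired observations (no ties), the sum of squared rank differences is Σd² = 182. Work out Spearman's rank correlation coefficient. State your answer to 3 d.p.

ρ = 1 − 6Σd² / [n(n²−1)] = 1 − 6×182 / (10×99)
  = 1 − 1092/990 = 1 − 1.1030 ≈ -0.103

-0.103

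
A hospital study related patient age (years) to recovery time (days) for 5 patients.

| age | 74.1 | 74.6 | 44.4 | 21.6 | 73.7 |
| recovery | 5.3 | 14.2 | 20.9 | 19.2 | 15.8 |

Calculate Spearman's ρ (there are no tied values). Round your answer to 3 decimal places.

-0.800

Rank age: 4, 5, 2, 1, 3
Rank recovery: 1, 2, 5, 4, 3
d = rank(age) − rank(recovery): 3, 3, -3, -3, 0; Σd² = 36
ρ = 1 − 6Σd² / [n(n²−1)] = 1 − 6×36 / (5×24) = 1 − 216/120 ≈ -0.800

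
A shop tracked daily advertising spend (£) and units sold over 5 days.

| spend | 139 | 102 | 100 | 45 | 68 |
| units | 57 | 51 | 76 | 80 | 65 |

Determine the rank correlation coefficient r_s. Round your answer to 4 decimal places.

-0.8000

Rank spend: 5, 4, 3, 1, 2
Rank units: 2, 1, 4, 5, 3
d = rank(spend) − rank(units): 3, 3, -1, -4, -1; Σd² = 36
ρ = 1 − 6Σd² / [n(n²−1)] = 1 − 6×36 / (5×24) = 1 − 216/120 ≈ -0.8000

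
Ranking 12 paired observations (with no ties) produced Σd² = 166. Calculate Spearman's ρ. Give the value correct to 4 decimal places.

ρ = 1 − 6Σd² / [n(n²−1)] = 1 − 6×166 / (12×143)
  = 1 − 996/1716 = 1 − 0.58042 ≈ 0.4196

0.4196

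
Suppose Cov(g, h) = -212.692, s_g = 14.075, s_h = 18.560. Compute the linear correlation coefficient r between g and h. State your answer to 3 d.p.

-0.814

r = Cov(g,h) / (s_g · s_h) = -212.692 / (14.075 × 18.560)
  = -212.692 / 261.2320 ≈ -0.814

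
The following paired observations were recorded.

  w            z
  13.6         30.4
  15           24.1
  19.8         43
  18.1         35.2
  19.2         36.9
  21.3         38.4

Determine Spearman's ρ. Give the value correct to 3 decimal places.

Rank w: 1, 2, 5, 3, 4, 6
Rank z: 2, 1, 6, 3, 4, 5
d = rank(w) − rank(z): -1, 1, -1, 0, 0, 1; Σd² = 4
ρ = 1 − 6Σd² / [n(n²−1)] = 1 − 6×4 / (6×35) = 1 − 24/210 ≈ 0.886

0.886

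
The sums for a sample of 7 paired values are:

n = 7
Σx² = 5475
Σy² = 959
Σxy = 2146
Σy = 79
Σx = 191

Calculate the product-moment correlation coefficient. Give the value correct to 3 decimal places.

r = (nΣxy − ΣxΣy) / √[(nΣx² − (Σx)²)(nΣy² − (Σy)²)]
Numerator: 7×2146 − 191×79 = -67
Denominator: √[(38325 − 36481)(6713 − 6241)] = √[1844 × 472] = 932.9352
r = -67 / 932.9352 ≈ -0.072

-0.072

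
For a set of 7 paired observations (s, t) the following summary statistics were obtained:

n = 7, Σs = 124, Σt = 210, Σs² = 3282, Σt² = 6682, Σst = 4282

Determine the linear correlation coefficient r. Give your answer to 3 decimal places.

r = (nΣst − ΣsΣt) / √[(nΣs² − (Σs)²)(nΣt² − (Σt)²)]
Numerator: 7×4282 − 124×210 = 3934
Denominator: √[(22974 − 15376)(46774 − 44100)] = √[7598 × 2674] = 4507.4441
r = 3934 / 4507.4441 ≈ 0.873

0.873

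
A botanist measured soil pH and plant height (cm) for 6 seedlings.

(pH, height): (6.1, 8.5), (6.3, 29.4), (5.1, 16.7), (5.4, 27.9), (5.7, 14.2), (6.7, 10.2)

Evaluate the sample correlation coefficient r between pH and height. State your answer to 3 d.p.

-0.255

n = 6, Σx = 35.3, Σy = 106.9, Σx² = 209.45, Σy² = 2299.59, Σxy = 622.18
nΣxy − ΣxΣy = 3733.08 − 3773.57 = -40.49
nΣx² − (Σx)² = 1256.7 − 1246.09 = 10.61; nΣy² − (Σy)² = 13797.54 − 11427.61 = 2369.93
r = -40.49 / √(10.61 × 2369.93) = -40.49 / 158.5716 ≈ -0.255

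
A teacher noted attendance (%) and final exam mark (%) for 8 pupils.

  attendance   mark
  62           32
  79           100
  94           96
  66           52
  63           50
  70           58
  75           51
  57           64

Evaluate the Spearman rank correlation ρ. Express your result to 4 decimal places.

Rank attendance: 2, 7, 8, 4, 3, 5, 6, 1
Rank mark: 1, 8, 7, 4, 2, 5, 3, 6
d = rank(attendance) − rank(mark): 1, -1, 1, 0, 1, 0, 3, -5; Σd² = 38
ρ = 1 − 6Σd² / [n(n²−1)] = 1 − 6×38 / (8×63) = 1 − 228/504 ≈ 0.5476

0.5476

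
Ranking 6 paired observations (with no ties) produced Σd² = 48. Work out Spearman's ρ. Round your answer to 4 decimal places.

ρ = 1 − 6Σd² / [n(n²−1)] = 1 − 6×48 / (6×35)
  = 1 − 288/210 = 1 − 1.37143 ≈ -0.3714

-0.3714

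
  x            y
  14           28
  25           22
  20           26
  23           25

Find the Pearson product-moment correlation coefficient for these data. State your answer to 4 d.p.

n = 4, Σx = 82, Σy = 101, Σx² = 1750, Σy² = 2569, Σxy = 2037
nΣxy − ΣxΣy = 8148 − 8282 = -134
nΣx² − (Σx)² = 7000 − 6724 = 276; nΣy² − (Σy)² = 10276 − 10201 = 75
r = -134 / √(276 × 75) = -134 / 143.8749 ≈ -0.9314

-0.9314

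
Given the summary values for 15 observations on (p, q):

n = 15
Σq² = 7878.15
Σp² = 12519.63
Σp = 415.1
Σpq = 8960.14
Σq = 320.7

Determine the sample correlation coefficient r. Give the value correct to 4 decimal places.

r = (nΣpq − ΣpΣq) / √[(nΣp² − (Σp)²)(nΣq² − (Σq)²)]
Numerator: 15×8960.14 − 415.1×320.7 = 1279.53
Denominator: √[(187794.45 − 172308.01)(118172.25 − 102848.49)] = √[15486.44 × 15323.76] = 15404.8853
r = 1279.53 / 15404.8853 ≈ 0.0831

0.0831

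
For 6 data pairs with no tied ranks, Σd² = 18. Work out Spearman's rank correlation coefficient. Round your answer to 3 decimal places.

0.486

ρ = 1 − 6Σd² / [n(n²−1)] = 1 − 6×18 / (6×35)
  = 1 − 108/210 = 1 − 0.5143 ≈ 0.486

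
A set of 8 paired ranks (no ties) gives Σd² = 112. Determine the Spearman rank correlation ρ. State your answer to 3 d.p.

-0.333

ρ = 1 − 6Σd² / [n(n²−1)] = 1 − 6×112 / (8×63)
  = 1 − 672/504 = 1 − 1.3333 ≈ -0.333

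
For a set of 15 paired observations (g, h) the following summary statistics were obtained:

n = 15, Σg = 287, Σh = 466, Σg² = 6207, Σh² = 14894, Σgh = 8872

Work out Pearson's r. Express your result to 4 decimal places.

-0.0808

r = (nΣgh − ΣgΣh) / √[(nΣg² − (Σg)²)(nΣh² − (Σh)²)]
Numerator: 15×8872 − 287×466 = -662
Denominator: √[(93105 − 82369)(223410 − 217156)] = √[10736 × 6254] = 8194.0798
r = -662 / 8194.0798 ≈ -0.0808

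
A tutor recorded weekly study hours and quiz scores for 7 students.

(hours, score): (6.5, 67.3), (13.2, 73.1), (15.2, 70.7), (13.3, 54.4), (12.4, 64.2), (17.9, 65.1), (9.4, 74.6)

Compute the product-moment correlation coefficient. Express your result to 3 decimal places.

n = 7, Σx = 87.9, Σy = 469.4, Σx² = 1186.95, Σy² = 31755.56, Σxy = 5863.14
nΣxy − ΣxΣy = 41041.98 − 41260.26 = -218.28
nΣx² − (Σx)² = 8308.65 − 7726.41 = 582.24; nΣy² − (Σy)² = 222288.92 − 220336.36 = 1952.56
r = -218.28 / √(582.24 × 1952.56) = -218.28 / 1066.2357 ≈ -0.205

-0.205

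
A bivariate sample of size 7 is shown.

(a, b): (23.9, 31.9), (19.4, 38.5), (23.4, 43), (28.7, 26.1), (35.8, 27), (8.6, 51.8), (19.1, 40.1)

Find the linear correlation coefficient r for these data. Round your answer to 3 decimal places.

n = 7, Σa = 158.9, Σb = 258.4, Σa² = 4039.23, Σb² = 10050.32, Σab = 5442.57
nΣab − ΣaΣb = 38097.99 − 41059.76 = -2961.77
nΣa² − (Σa)² = 28274.61 − 25249.21 = 3025.4; nΣb² − (Σb)² = 70352.24 − 66770.56 = 3581.68
r = -2961.77 / √(3025.4 × 3581.68) = -2961.77 / 3291.8102 ≈ -0.900

-0.900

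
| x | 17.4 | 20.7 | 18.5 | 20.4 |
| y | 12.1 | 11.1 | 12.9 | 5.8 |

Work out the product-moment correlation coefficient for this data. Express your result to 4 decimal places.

n = 4, Σx = 77, Σy = 41.9, Σx² = 1489.66, Σy² = 469.67, Σxy = 797.28
nΣxy − ΣxΣy = 3189.12 − 3226.3 = -37.18
nΣx² − (Σx)² = 5958.64 − 5929 = 29.64; nΣy² − (Σy)² = 1878.68 − 1755.61 = 123.07
r = -37.18 / √(29.64 × 123.07) = -37.18 / 60.3970 ≈ -0.6156

-0.6156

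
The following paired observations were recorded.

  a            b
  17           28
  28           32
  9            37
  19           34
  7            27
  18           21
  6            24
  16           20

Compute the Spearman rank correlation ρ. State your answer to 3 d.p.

Rank a: 5, 8, 3, 7, 2, 6, 1, 4
Rank b: 5, 6, 8, 7, 4, 2, 3, 1
d = rank(a) − rank(b): 0, 2, -5, 0, -2, 4, -2, 3; Σd² = 62
ρ = 1 − 6Σd² / [n(n²−1)] = 1 − 6×62 / (8×63) = 1 − 372/504 ≈ 0.262

0.262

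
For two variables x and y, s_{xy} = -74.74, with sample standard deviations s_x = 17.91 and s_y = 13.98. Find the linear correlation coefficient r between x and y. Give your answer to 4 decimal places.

r = Cov(x,y) / (s_x · s_y) = -74.74 / (17.91 × 13.98)
  = -74.74 / 250.3818 ≈ -0.2985

-0.2985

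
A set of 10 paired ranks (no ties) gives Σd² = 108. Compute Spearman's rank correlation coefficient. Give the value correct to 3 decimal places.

0.345

ρ = 1 − 6Σd² / [n(n²−1)] = 1 − 6×108 / (10×99)
  = 1 − 648/990 = 1 − 0.6545 ≈ 0.345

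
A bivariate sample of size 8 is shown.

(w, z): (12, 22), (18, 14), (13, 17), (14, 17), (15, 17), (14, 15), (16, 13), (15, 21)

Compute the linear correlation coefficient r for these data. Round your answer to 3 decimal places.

-0.636

n = 8, Σw = 117, Σz = 136, Σw² = 1735, Σz² = 2382, Σwz = 1963
nΣwz − ΣwΣz = 15704 − 15912 = -208
nΣw² − (Σw)² = 13880 − 13689 = 191; nΣz² − (Σz)² = 19056 − 18496 = 560
r = -208 / √(191 × 560) = -208 / 327.0474 ≈ -0.636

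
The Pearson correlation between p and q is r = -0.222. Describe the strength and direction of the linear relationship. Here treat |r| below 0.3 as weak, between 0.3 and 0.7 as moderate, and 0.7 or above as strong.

weak negative

r = -0.222 < 0 so the relationship is negative.
|r| = 0.222, which falls in the weak range.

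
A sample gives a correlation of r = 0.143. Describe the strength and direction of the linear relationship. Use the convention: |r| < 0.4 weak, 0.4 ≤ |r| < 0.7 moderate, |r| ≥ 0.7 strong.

r = 0.143 > 0 so the relationship is positive.
|r| = 0.143, which falls in the weak range.

weak positive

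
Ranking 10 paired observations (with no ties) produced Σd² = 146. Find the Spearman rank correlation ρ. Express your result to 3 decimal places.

0.115

ρ = 1 − 6Σd² / [n(n²−1)] = 1 − 6×146 / (10×99)
  = 1 − 876/990 = 1 − 0.8848 ≈ 0.115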